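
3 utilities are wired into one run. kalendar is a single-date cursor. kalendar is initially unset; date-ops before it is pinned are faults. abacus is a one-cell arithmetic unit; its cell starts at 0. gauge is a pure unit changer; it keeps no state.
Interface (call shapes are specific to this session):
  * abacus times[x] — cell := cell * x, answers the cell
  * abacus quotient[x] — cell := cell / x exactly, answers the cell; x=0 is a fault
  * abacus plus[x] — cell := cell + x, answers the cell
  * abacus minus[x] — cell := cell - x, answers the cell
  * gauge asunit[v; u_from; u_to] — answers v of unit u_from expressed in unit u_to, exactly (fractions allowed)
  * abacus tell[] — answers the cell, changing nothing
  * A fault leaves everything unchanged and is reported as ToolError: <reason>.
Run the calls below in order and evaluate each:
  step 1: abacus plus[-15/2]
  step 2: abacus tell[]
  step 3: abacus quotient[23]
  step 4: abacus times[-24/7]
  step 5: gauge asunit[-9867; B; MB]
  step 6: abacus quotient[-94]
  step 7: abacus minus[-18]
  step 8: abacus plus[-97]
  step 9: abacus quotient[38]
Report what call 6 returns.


Calling abacus plus passing x: -15/2, giving -15/2.
I try abacus tell(), yielding -15/2.
I invoke abacus quotient passing x: 23, yielding -15/46.
Next I call abacus times passing x: -24/7, — result: 180/161.
I try gauge asunit passing v: -9867, u_from: B, u_to: MB, giving -9867/1000000.
I try abacus quotient passing x: -94, and see -90/7567.
Then abacus minus passing x: -18, and observe 136116/7567.
I try abacus plus passing x: -97, — result: -597883/7567.
I call abacus quotient passing x: 38, giving -597883/287546.

Answer: -90/7567


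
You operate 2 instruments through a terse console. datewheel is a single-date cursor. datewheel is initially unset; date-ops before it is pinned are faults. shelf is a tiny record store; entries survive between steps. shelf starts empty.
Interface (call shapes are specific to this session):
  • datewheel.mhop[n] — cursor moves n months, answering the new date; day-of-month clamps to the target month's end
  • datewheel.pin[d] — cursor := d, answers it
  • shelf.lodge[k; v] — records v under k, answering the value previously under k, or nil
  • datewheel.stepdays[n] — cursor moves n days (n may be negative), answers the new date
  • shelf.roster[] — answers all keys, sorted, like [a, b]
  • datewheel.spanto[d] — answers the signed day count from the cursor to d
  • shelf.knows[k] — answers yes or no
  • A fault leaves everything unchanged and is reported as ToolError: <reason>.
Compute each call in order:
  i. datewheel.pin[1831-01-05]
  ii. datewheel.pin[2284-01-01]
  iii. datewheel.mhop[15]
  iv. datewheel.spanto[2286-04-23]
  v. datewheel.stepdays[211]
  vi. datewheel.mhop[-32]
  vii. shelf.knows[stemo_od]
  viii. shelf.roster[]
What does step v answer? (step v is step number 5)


Answer: 2285-10-29

Derivation:
$ pin d=1831-01-05
  1831-01-05
$ pin d=2284-01-01
  2284-01-01
$ mhop n=15
  2285-04-01
$ spanto d=2286-04-23
  387
$ stepdays n=211
  2285-10-29
$ mhop n=-32
  2283-02-28
$ knows k=stemo_od
  no
$ roster
  []


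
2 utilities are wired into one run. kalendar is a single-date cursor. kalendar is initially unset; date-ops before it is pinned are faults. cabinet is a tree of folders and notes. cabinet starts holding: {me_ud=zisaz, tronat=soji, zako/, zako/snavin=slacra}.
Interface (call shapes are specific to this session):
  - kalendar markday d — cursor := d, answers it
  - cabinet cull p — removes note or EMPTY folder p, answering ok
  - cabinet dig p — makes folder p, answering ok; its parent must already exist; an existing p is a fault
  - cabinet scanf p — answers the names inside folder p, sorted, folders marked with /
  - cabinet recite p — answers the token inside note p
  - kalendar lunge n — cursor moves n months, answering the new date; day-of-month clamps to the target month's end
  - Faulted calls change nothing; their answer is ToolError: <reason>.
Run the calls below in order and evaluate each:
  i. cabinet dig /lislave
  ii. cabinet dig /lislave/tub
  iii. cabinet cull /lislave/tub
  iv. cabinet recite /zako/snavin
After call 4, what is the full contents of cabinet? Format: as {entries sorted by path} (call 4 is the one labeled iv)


Answer: {lislave/, me_ud=zisaz, tronat=soji, zako/, zako/snavin=slacra}

Derivation:
[in] cabinet dig p=/lislave
  ok
[in] cabinet dig p=/lislave/tub
  ok
[in] cabinet cull p=/lislave/tub
  ok
[in] cabinet recite p=/zako/snavin
  slacra


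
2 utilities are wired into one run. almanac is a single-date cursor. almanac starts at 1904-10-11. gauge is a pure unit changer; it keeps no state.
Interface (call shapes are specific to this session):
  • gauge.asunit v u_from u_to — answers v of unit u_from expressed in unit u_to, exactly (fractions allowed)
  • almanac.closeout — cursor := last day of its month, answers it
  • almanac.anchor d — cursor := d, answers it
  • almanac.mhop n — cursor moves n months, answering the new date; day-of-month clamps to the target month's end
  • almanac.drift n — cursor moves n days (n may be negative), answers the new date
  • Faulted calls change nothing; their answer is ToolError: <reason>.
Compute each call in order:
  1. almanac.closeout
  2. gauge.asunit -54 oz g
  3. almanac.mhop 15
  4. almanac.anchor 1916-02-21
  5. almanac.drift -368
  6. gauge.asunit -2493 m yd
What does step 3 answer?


$ almanac.closeout
:: 1904-10-31
$ gauge.asunit v→-54 u_from→oz u_to→g
:: -1224699399/800000
$ almanac.mhop n→15
:: 1906-01-31
$ almanac.anchor d→1916-02-21
:: 1916-02-21
$ almanac.drift n→-368
:: 1915-02-18
$ gauge.asunit v→-2493 u_from→m u_to→yd
:: -346250/127

Answer: 1906-01-31


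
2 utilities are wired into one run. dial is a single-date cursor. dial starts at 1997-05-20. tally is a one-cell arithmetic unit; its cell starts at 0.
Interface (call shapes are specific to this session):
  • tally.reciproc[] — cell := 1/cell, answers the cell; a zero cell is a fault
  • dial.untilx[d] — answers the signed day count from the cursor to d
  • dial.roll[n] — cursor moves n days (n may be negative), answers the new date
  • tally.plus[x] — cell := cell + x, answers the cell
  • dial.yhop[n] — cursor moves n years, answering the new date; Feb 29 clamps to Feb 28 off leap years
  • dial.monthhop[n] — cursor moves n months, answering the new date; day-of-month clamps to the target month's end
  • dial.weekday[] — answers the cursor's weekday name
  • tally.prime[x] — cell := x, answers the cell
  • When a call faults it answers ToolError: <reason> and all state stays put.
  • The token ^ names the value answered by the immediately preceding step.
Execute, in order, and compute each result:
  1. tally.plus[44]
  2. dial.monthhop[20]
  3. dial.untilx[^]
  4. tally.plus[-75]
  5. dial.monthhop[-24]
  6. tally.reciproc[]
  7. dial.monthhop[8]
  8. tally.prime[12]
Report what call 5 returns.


Answer: 1997-01-20

Derivation:
==> tally.plus(x→44)
<== 44
==> dial.monthhop(n→20)
<== 1999-01-20
==> dial.untilx(d→^)
<== 0
==> tally.plus(x→-75)
<== -31
==> dial.monthhop(n→-24)
<== 1997-01-20
==> tally.reciproc()
<== -1/31
==> dial.monthhop(n→8)
<== 1997-09-20
==> tally.prime(x→12)
<== 12


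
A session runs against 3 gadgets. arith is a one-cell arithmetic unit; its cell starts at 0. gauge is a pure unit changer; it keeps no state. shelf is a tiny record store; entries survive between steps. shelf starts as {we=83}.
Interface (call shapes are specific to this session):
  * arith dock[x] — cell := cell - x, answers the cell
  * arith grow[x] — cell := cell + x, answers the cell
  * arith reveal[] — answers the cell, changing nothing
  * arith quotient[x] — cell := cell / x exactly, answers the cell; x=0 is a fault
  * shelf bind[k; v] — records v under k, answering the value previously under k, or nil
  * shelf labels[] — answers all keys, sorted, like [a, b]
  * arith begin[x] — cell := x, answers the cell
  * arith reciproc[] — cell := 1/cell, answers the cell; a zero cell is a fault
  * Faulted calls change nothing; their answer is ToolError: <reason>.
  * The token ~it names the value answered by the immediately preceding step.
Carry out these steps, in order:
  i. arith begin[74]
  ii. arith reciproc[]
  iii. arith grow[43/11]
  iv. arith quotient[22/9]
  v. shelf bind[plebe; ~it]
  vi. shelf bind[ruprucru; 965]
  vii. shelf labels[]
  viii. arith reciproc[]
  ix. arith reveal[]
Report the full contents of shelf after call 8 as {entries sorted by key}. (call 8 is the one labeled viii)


Answer: {plebe=28737/17908, ruprucru=965, we=83}

Derivation:
% arith begin(x→74) ~> 74
% arith reciproc() ~> 1/74
% arith grow(x→43/11) ~> 3193/814
% arith quotient(x→22/9) ~> 28737/17908
% shelf bind(k→plebe, v→~it) ~> nil
% shelf bind(k→ruprucru, v→965) ~> nil
% shelf labels() ~> [plebe, ruprucru, we]
% arith reciproc() ~> 17908/28737
% arith reveal() ~> 17908/28737


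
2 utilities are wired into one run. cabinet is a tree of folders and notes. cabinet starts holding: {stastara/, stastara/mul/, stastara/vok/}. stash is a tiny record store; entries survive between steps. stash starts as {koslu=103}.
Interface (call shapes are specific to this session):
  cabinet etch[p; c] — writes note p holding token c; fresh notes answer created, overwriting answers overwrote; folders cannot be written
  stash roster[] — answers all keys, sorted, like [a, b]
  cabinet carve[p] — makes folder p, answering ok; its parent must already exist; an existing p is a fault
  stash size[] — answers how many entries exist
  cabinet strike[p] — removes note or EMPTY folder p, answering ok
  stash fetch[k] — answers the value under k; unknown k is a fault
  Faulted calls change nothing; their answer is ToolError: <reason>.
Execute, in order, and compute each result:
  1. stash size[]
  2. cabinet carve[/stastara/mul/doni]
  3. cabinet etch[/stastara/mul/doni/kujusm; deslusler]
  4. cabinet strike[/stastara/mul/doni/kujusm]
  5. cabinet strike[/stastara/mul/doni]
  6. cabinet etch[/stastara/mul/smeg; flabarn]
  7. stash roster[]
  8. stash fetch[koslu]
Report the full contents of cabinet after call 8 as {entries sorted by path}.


Answer: {stastara/, stastara/mul/, stastara/mul/smeg=flabarn, stastara/vok/}

Derivation:
! 1. stash size() => 1
! 2. cabinet carve(p→/stastara/mul/doni) => ok
! 3. cabinet etch(p→/stastara/mul/doni/kujusm, c→deslusler) => created
! 4. cabinet strike(p→/stastara/mul/doni/kujusm) => ok
! 5. cabinet strike(p→/stastara/mul/doni) => ok
! 6. cabinet etch(p→/stastara/mul/smeg, c→flabarn) => created
! 7. stash roster() => [koslu]
! 8. stash fetch(k→koslu) => 103


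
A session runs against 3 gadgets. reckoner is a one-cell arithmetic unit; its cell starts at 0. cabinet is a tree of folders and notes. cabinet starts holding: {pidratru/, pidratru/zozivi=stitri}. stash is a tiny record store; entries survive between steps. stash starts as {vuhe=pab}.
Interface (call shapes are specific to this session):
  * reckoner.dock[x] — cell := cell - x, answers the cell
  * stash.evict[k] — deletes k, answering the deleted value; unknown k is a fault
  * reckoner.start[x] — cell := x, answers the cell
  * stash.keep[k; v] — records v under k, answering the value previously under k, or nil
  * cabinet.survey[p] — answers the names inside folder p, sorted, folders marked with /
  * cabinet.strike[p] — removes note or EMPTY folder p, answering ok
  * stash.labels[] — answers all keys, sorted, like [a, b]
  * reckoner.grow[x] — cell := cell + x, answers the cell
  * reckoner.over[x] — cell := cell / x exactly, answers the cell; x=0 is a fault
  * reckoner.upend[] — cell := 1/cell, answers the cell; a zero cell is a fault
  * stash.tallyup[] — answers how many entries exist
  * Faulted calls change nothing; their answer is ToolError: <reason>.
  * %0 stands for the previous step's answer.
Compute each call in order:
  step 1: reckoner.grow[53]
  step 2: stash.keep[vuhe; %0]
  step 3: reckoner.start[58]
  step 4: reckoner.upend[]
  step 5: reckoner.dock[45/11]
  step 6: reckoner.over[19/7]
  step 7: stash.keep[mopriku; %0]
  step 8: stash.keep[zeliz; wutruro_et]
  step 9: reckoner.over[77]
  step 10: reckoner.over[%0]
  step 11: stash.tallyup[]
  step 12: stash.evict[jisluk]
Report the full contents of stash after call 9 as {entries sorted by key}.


Answer: {mopriku=-18193/12122, vuhe=53, zeliz=wutruro_et}

Derivation:
-> reckoner.grow(x=53)
<- 53
-> stash.keep(k=vuhe, v=%0)
<- pab
-> reckoner.start(x=58)
<- 58
-> reckoner.upend()
<- 1/58
-> reckoner.dock(x=45/11)
<- -2599/638
-> reckoner.over(x=19/7)
<- -18193/12122
-> stash.keep(k=mopriku, v=%0)
<- nil
-> stash.keep(k=zeliz, v=wutruro_et)
<- nil
-> reckoner.over(x=77)
<- -2599/133342
-> reckoner.over(x=%0)
<- 1
-> stash.tallyup()
<- 3
-> stash.evict(k=jisluk)
<- ToolError: no such key jisluk


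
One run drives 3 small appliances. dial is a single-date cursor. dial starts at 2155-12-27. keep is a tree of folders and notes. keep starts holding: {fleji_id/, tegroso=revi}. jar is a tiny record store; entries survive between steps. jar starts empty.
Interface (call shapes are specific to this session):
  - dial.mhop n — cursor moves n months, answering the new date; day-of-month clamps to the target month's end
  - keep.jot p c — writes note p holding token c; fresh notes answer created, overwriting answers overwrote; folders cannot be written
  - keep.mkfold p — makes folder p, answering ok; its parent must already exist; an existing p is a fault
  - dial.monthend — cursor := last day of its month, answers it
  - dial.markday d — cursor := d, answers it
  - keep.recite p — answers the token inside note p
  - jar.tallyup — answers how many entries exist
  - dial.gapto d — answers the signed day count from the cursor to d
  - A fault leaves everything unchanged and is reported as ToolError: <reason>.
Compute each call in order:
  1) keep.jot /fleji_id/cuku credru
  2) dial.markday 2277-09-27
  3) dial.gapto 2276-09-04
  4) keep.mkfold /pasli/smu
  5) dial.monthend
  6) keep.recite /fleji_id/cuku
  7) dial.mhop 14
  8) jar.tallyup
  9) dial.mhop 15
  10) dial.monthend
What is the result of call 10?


Answer: 2280-02-29

Derivation:
Do: keep.jot[p→/fleji_id/cuku; c→credru]
See: created
Do: dial.markday[d→2277-09-27]
See: 2277-09-27
Do: dial.gapto[d→2276-09-04]
See: -388
Do: keep.mkfold[p→/pasli/smu]
See: ToolError: no parent
Do: dial.monthend[]
See: 2277-09-30
Do: keep.recite[p→/fleji_id/cuku]
See: credru
Do: dial.mhop[n→14]
See: 2278-11-30
Do: jar.tallyup[]
See: 0
Do: dial.mhop[n→15]
See: 2280-02-29
Do: dial.monthend[]
See: 2280-02-29


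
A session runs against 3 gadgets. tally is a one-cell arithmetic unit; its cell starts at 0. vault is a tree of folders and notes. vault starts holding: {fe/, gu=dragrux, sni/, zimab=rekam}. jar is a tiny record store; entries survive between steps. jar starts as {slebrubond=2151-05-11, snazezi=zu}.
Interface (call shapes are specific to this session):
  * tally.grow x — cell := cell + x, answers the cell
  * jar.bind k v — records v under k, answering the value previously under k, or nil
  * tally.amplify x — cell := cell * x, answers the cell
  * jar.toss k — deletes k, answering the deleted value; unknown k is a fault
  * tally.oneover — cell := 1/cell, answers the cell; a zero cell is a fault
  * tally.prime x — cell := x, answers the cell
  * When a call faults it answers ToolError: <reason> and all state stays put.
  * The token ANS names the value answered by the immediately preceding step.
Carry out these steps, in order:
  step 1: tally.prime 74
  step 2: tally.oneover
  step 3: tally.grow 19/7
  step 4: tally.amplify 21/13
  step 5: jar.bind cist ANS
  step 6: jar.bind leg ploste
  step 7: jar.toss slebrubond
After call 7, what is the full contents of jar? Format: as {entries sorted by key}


Answer: {cist=4239/962, leg=ploste, snazezi=zu}

Derivation:
% prime(x: 74) ~> 74
% oneover() ~> 1/74
% grow(x: 19/7) ~> 1413/518
% amplify(x: 21/13) ~> 4239/962
% bind(k: cist, v: ANS) ~> nil
% bind(k: leg, v: ploste) ~> nil
% toss(k: slebrubond) ~> 2151-05-11


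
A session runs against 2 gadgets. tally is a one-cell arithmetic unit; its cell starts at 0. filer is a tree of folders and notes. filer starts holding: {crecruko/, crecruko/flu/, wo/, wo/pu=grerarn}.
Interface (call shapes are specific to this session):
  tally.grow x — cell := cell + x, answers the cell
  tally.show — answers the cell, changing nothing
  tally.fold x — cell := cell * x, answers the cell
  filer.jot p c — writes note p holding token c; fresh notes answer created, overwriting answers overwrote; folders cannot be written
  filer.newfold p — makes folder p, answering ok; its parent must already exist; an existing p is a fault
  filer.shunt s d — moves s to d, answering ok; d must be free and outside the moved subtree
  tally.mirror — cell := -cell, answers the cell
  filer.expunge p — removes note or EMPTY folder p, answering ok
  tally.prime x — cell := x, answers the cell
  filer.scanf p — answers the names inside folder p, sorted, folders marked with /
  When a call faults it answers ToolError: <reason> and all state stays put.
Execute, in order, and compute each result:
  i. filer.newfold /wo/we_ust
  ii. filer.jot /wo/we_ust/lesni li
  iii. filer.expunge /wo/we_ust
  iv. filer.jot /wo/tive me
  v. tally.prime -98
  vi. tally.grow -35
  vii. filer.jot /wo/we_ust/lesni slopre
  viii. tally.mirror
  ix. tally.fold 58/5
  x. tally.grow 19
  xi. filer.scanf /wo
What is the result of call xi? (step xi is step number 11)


Answer: [pu, tive, we_ust/]

Derivation:
Step: newfold[p='/wo/we_ust']
Result: ok
Step: jot[p='/wo/we_ust/lesni'; c='li']
Result: created
Step: expunge[p='/wo/we_ust']
Result: ToolError: not empty
Step: jot[p='/wo/tive'; c='me']
Result: created
Step: prime[x='-98']
Result: -98
Step: grow[x='-35']
Result: -133
Step: jot[p='/wo/we_ust/lesni'; c='slopre']
Result: overwrote
Step: mirror[]
Result: 133
Step: fold[x='58/5']
Result: 7714/5
Step: grow[x='19']
Result: 7809/5
Step: scanf[p='/wo']
Result: [pu, tive, we_ust/]


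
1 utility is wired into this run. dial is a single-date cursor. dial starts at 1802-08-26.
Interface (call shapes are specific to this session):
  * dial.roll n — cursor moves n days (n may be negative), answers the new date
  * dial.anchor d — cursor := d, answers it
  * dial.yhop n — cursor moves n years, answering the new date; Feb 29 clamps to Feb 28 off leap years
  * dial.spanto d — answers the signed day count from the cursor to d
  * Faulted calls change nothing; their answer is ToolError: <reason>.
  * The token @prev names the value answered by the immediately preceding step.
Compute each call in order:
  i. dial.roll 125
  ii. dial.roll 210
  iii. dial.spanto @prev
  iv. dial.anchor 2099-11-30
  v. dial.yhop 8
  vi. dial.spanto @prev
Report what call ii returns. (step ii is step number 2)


Answer: 1803-07-27

Derivation:
;; 1. roll(n→125) == 1802-12-29
;; 2. roll(n→210) == 1803-07-27
;; 3. spanto(d→@prev) == 0
;; 4. anchor(d→2099-11-30) == 2099-11-30
;; 5. yhop(n→8) == 2107-11-30
;; 6. spanto(d→@prev) == 0


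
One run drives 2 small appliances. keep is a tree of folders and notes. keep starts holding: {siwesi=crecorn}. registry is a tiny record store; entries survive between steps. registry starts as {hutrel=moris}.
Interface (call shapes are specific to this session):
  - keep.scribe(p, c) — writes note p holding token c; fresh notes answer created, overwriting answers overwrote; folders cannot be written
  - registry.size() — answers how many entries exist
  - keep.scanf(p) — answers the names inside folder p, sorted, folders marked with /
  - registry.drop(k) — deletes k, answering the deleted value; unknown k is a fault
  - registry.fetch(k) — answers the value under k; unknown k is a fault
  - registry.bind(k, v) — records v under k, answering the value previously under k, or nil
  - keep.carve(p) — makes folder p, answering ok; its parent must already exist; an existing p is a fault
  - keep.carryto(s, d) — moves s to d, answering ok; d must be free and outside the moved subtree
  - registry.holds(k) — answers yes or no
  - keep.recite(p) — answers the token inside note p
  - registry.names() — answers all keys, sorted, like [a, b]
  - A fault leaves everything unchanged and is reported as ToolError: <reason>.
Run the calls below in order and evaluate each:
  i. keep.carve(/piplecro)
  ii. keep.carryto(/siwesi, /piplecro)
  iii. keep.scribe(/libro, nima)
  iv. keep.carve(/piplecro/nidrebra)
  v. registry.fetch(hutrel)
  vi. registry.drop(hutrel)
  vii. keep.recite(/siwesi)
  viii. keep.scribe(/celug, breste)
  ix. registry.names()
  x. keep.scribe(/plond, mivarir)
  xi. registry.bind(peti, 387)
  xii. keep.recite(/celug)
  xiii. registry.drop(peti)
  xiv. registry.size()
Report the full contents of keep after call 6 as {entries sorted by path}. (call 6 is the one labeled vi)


I invoke keep.carve with /piplecro, → ok.
Using keep.carryto with /siwesi, /piplecro, and see ToolError: exists.
Next I call keep.scribe with /libro, nima, which returns created.
Calling keep.carve with /piplecro/nidrebra: ok.
I use registry.fetch with hutrel, — result: moris.
Next I call registry.drop with hutrel, which returns moris.
Now I run keep.recite with /siwesi, → crecorn.
Using keep.scribe with /celug, breste, which returns created.
I use registry.names(), which returns [].
I try keep.scribe with /plond, mivarir, and get created.
Invoking registry.bind with peti, 387, → nil.
I use keep.recite with /celug, → breste.
Now I run registry.drop with peti, and see 387.
Now I run registry.size(), yielding 0.

Answer: {libro=nima, piplecro/, piplecro/nidrebra/, siwesi=crecorn}


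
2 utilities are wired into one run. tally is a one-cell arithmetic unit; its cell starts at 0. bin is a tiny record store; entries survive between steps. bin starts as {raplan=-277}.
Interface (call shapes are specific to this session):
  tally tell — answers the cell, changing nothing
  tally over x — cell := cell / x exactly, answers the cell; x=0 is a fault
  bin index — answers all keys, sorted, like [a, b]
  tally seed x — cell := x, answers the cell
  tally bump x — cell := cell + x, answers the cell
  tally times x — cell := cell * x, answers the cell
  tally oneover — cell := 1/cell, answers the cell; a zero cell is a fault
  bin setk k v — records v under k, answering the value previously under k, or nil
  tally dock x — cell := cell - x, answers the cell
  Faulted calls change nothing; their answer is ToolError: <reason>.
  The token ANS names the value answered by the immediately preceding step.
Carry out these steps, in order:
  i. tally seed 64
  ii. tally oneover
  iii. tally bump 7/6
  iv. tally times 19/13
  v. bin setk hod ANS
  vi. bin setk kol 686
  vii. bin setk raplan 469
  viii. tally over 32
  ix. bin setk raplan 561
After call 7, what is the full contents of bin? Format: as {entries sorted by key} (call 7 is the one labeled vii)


>>> tally seed x=64
:: 64
>>> tally oneover
:: 1/64
>>> tally bump x=7/6
:: 227/192
>>> tally times x=19/13
:: 4313/2496
>>> bin setk k=hod v=ANS
:: nil
>>> bin setk k=kol v=686
:: nil
>>> bin setk k=raplan v=469
:: -277
>>> tally over x=32
:: 4313/79872
>>> bin setk k=raplan v=561
:: 469

Answer: {hod=4313/2496, kol=686, raplan=469}


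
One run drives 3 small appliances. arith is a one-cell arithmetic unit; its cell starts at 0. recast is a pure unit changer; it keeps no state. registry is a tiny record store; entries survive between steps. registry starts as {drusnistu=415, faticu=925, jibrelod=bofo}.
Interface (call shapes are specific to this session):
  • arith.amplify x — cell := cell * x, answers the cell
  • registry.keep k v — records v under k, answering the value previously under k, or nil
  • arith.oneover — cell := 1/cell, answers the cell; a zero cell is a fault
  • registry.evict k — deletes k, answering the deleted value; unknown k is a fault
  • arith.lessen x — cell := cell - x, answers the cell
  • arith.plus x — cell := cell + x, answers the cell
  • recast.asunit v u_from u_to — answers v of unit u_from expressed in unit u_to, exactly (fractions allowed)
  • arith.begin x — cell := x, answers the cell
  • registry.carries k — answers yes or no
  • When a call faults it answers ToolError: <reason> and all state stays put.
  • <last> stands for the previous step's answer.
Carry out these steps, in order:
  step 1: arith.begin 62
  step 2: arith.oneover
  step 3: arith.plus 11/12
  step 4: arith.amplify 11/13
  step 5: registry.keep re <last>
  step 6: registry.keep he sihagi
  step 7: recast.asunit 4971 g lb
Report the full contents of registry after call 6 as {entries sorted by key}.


Answer: {drusnistu=415, faticu=925, he=sihagi, jibrelod=bofo, re=3817/4836}

Derivation:
Invoking arith.begin(x='62'): 62.
I invoke arith.oneover, yielding 1/62.
I invoke arith.plus(x='11/12'), → 347/372.
Invoking arith.amplify(x='11/13'), and get 3817/4836.
Next I call registry.keep(k='re', v='<last>'), and get nil.
I invoke registry.keep(k='he', v='sihagi'), yielding nil.
Invoking recast.asunit(v='4971', u_from='g', u_to='lb'): 497100000/45359237.


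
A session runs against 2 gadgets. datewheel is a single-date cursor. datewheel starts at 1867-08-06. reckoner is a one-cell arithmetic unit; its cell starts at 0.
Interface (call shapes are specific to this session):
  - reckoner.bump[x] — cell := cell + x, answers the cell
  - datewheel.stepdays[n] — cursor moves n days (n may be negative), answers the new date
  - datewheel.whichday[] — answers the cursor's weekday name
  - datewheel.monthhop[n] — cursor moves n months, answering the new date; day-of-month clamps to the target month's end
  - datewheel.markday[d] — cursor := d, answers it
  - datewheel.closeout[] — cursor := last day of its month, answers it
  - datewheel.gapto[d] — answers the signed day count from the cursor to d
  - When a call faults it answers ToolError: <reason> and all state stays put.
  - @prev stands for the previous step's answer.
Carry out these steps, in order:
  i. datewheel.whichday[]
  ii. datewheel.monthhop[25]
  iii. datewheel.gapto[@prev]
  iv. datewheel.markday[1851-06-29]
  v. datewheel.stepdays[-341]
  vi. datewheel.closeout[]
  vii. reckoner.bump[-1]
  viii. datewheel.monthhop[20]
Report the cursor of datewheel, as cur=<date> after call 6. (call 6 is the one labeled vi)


% 1. whichday() => Tuesday
% 2. monthhop(n=25) => 1869-09-06
% 3. gapto(d=@prev) => 0
% 4. markday(d=1851-06-29) => 1851-06-29
% 5. stepdays(n=-341) => 1850-07-23
% 6. closeout() => 1850-07-31
% 7. bump(x=-1) => -1
% 8. monthhop(n=20) => 1852-03-31

Answer: cur=1850-07-31


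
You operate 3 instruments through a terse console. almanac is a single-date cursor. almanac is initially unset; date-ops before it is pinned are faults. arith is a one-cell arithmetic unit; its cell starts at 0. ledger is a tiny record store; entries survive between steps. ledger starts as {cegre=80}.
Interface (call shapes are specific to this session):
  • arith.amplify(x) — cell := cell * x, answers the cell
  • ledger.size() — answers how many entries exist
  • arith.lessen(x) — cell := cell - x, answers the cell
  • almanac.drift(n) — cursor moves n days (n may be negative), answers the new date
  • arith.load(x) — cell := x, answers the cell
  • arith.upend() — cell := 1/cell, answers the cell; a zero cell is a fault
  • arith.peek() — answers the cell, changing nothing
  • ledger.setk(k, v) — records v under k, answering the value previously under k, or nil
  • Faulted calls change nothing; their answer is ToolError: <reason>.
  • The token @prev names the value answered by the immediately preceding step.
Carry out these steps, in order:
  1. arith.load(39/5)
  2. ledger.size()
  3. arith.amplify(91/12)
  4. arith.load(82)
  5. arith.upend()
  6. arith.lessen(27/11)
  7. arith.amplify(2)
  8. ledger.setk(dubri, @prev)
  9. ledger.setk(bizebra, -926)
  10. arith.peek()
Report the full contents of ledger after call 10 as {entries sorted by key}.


Answer: {bizebra=-926, cegre=80, dubri=-2203/451}

Derivation:
! 1. arith.load(x→39/5) : 39/5
! 2. ledger.size() : 1
! 3. arith.amplify(x→91/12) : 1183/20
! 4. arith.load(x→82) : 82
! 5. arith.upend() : 1/82
! 6. arith.lessen(x→27/11) : -2203/902
! 7. arith.amplify(x→2) : -2203/451
! 8. ledger.setk(k→dubri, v→@prev) : nil
! 9. ledger.setk(k→bizebra, v→-926) : nil
! 10. arith.peek() : -2203/451


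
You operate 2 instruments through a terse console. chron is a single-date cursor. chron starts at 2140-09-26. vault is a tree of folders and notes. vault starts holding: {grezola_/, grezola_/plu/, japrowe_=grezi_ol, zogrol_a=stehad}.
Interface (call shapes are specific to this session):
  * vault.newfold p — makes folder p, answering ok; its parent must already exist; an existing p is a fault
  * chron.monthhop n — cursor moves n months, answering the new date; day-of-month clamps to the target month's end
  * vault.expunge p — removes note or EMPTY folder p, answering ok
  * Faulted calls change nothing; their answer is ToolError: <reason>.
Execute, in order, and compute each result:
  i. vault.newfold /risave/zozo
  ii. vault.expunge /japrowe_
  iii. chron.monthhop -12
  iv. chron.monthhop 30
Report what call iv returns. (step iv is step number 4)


Answer: 2142-03-26

Derivation:
==> vault.newfold(/risave/zozo)
<== ToolError: no parent
==> vault.expunge(/japrowe_)
<== ok
==> chron.monthhop(-12)
<== 2139-09-26
==> chron.monthhop(30)
<== 2142-03-26


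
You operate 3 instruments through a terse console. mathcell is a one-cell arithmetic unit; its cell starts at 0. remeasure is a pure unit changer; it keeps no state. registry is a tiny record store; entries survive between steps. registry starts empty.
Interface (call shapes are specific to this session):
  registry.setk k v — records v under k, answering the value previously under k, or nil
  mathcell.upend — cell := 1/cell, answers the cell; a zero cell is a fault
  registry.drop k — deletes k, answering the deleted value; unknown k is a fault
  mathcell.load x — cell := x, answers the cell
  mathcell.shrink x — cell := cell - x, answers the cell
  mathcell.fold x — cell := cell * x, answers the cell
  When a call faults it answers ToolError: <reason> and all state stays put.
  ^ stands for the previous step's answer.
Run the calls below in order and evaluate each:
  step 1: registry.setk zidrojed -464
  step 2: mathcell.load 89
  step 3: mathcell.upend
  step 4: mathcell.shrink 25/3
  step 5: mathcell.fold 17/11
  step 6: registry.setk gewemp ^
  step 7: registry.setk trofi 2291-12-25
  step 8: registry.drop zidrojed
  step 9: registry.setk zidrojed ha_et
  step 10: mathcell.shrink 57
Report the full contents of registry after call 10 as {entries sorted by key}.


Answer: {gewemp=-3434/267, trofi=2291-12-25, zidrojed=ha_et}

Derivation:
>> registry.setk(zidrojed, -464)
<< nil
>> mathcell.load(89)
<< 89
>> mathcell.upend()
<< 1/89
>> mathcell.shrink(25/3)
<< -2222/267
>> mathcell.fold(17/11)
<< -3434/267
>> registry.setk(gewemp, ^)
<< nil
>> registry.setk(trofi, 2291-12-25)
<< nil
>> registry.drop(zidrojed)
<< -464
>> registry.setk(zidrojed, ha_et)
<< nil
>> mathcell.shrink(57)
<< -18653/267


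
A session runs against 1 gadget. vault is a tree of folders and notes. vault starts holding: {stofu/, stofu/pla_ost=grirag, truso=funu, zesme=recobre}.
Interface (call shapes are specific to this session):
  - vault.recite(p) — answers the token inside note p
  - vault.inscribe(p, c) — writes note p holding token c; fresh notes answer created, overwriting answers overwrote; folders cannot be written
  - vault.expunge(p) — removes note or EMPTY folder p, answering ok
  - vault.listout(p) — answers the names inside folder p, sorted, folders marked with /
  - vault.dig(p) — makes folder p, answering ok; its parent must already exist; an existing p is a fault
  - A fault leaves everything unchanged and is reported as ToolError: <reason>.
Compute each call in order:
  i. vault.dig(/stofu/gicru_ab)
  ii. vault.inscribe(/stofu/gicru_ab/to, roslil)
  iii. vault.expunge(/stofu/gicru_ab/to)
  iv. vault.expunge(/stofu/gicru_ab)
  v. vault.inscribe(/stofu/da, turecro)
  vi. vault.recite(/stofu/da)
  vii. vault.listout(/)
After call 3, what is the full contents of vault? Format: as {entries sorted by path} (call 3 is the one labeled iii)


Answer: {stofu/, stofu/gicru_ab/, stofu/pla_ost=grirag, truso=funu, zesme=recobre}

Derivation:
~$ dig p=/stofu/gicru_ab
  ok
~$ inscribe p=/stofu/gicru_ab/to c=roslil
  created
~$ expunge p=/stofu/gicru_ab/to
  ok
~$ expunge p=/stofu/gicru_ab
  ok
~$ inscribe p=/stofu/da c=turecro
  created
~$ recite p=/stofu/da
  turecro
~$ listout p=/
  [stofu/, truso, zesme]


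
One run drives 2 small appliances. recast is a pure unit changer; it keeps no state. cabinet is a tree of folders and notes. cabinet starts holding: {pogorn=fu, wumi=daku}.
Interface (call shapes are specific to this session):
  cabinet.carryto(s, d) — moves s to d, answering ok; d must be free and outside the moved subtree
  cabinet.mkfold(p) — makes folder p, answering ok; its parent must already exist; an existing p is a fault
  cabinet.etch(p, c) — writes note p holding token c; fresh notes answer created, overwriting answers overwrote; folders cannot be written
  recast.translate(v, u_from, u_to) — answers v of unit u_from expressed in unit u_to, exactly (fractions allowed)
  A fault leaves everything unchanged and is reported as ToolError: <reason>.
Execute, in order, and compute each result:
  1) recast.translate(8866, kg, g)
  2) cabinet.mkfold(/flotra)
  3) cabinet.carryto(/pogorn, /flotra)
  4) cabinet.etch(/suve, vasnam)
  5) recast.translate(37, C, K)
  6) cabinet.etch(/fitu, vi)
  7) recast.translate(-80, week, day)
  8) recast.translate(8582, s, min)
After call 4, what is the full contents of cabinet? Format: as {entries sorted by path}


==> recast.translate(v: 8866, u_from: kg, u_to: g)
<== 8866000
==> cabinet.mkfold(p: /flotra)
<== ok
==> cabinet.carryto(s: /pogorn, d: /flotra)
<== ToolError: exists
==> cabinet.etch(p: /suve, c: vasnam)
<== created
==> recast.translate(v: 37, u_from: C, u_to: K)
<== 6203/20
==> cabinet.etch(p: /fitu, c: vi)
<== created
==> recast.translate(v: -80, u_from: week, u_to: day)
<== -560
==> recast.translate(v: 8582, u_from: s, u_to: min)
<== 4291/30

Answer: {flotra/, pogorn=fu, suve=vasnam, wumi=daku}


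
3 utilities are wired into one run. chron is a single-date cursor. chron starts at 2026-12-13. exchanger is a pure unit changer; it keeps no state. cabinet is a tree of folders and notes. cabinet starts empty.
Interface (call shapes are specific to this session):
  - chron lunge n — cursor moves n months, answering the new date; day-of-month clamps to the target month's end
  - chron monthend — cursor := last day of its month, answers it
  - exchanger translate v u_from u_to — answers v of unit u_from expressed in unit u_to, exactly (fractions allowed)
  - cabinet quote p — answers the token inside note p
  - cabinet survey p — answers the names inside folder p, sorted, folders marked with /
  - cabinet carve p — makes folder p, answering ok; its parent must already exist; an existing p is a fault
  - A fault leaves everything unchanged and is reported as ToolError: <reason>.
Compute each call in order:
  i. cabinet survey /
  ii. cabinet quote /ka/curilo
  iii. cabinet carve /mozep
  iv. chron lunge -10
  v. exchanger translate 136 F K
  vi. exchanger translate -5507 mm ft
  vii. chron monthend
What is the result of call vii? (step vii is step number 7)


Invoking cabinet survey passing p: /, — result: [].
Calling cabinet quote passing p: /ka/curilo, which returns ToolError: not found.
Using cabinet carve passing p: /mozep, giving ok.
I try chron lunge passing n: -10, giving 2026-02-13.
I try exchanger translate passing v: 136, u_from: F, u_to: K: 59567/180.
Calling exchanger translate passing v: -5507, u_from: mm, u_to: ft, and observe -27535/1524.
Then chron monthend(), and see 2026-02-28.

Answer: 2026-02-28


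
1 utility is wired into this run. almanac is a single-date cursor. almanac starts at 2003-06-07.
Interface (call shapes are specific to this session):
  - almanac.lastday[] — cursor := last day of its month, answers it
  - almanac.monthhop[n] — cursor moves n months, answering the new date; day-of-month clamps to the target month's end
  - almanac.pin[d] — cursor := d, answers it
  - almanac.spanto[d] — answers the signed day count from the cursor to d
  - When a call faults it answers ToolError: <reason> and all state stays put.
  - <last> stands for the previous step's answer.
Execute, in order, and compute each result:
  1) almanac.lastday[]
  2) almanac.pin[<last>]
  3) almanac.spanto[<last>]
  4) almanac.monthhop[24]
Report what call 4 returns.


Answer: 2005-06-30

Derivation:
Step: almanac.lastday[]
Result: 2003-06-30
Step: almanac.pin[d→<last>]
Result: 2003-06-30
Step: almanac.spanto[d→<last>]
Result: 0
Step: almanac.monthhop[n→24]
Result: 2005-06-30


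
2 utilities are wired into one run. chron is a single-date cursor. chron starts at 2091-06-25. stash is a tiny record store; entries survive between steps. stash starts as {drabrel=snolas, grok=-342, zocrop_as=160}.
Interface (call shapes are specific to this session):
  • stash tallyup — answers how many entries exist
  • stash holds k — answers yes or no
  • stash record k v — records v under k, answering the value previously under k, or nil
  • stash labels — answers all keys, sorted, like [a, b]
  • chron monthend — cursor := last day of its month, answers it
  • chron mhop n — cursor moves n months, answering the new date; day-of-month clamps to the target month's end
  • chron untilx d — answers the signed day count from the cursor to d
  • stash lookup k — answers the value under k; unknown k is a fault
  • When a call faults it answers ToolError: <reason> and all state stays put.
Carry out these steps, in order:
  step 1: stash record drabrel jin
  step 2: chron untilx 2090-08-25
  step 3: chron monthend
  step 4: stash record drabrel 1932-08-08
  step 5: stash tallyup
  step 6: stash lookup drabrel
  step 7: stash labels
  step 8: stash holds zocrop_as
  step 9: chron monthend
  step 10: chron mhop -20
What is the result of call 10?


Answer: 2089-10-30

Derivation:
# 1. stash record(k='drabrel', v='jin') => snolas
# 2. chron untilx(d='2090-08-25') => -304
# 3. chron monthend() => 2091-06-30
# 4. stash record(k='drabrel', v='1932-08-08') => jin
# 5. stash tallyup() => 3
# 6. stash lookup(k='drabrel') => 1932-08-08
# 7. stash labels() => [drabrel, grok, zocrop_as]
# 8. stash holds(k='zocrop_as') => yes
# 9. chron monthend() => 2091-06-30
# 10. chron mhop(n='-20') => 2089-10-30


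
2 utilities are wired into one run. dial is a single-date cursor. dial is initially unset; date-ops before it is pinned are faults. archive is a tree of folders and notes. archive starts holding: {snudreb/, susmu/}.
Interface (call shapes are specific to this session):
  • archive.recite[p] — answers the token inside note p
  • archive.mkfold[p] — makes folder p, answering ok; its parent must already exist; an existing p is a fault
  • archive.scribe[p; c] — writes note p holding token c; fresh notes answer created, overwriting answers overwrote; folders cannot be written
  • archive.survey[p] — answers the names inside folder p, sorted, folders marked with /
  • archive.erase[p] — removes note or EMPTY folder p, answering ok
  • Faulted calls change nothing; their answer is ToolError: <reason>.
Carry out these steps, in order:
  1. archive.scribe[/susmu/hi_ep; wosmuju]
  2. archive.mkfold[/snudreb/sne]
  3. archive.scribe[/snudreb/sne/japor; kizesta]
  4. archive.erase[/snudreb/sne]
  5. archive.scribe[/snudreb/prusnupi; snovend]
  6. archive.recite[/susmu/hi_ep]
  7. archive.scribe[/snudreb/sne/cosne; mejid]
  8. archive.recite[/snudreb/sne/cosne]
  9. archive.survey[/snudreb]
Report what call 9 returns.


$ scribe p: /susmu/hi_ep c: wosmuju
:: created
$ mkfold p: /snudreb/sne
:: ok
$ scribe p: /snudreb/sne/japor c: kizesta
:: created
$ erase p: /snudreb/sne
:: ToolError: not empty
$ scribe p: /snudreb/prusnupi c: snovend
:: created
$ recite p: /susmu/hi_ep
:: wosmuju
$ scribe p: /snudreb/sne/cosne c: mejid
:: created
$ recite p: /snudreb/sne/cosne
:: mejid
$ survey p: /snudreb
:: [prusnupi, sne/]

Answer: [prusnupi, sne/]
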